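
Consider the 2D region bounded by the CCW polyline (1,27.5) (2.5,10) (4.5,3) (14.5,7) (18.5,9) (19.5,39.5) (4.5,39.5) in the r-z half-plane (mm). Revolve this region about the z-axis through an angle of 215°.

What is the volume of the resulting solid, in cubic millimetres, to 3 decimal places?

Profile (r,z), 7 vertices: (1,27.5) (2.5,10) (4.5,3) (14.5,7) (18.5,9) (19.5,39.5) (4.5,39.5)
edge 0: (1,27.5)→(2.5,10)  cross = 1·10 − 2.5·27.5 = -58.7500; (r_i+r_j)·cross = 3.5·-58.7500 = -205.6250
edge 1: (2.5,10)→(4.5,3)  cross = 2.5·3 − 4.5·10 = -37.5000; (r_i+r_j)·cross = 7·-37.5000 = -262.5000
edge 2: (4.5,3)→(14.5,7)  cross = 4.5·7 − 14.5·3 = -12.0000; (r_i+r_j)·cross = 19·-12.0000 = -228.0000
edge 3: (14.5,7)→(18.5,9)  cross = 14.5·9 − 18.5·7 = 1.0000; (r_i+r_j)·cross = 33·1.0000 = 33.0000
edge 4: (18.5,9)→(19.5,39.5)  cross = 18.5·39.5 − 19.5·9 = 555.2500; (r_i+r_j)·cross = 38·555.2500 = 21099.5000
edge 5: (19.5,39.5)→(4.5,39.5)  cross = 19.5·39.5 − 4.5·39.5 = 592.5000; (r_i+r_j)·cross = 24·592.5000 = 14220.0000
edge 6: (4.5,39.5)→(1,27.5)  cross = 4.5·27.5 − 1·39.5 = 84.2500; (r_i+r_j)·cross = 5.5·84.2500 = 463.3750
Σcross = 1124.7500 → A = |Σcross|/2 = 562.3750 mm²
Σ(r_i+r_j)·cross = 35119.7500 → first moment M = |Σ|/6 = 5853.2917
R_c = M/A = 5853.2917/562.3750 = 10.4082 mm
θ = 215° = 3.752458 rad
V = θ·R_c·A = 3.752458·10.4082·562.3750 = 21964.231 mm³

Volume = 21964.231 mm³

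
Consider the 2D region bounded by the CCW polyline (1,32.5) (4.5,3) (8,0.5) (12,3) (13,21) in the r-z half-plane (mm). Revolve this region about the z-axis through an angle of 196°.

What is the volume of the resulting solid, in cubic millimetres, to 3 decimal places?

Profile (r,z), 5 vertices: (1,32.5) (4.5,3) (8,0.5) (12,3) (13,21)
edge 0: (1,32.5)→(4.5,3)  cross = 1·3 − 4.5·32.5 = -143.2500; (r_i+r_j)·cross = 5.5·-143.2500 = -787.8750
edge 1: (4.5,3)→(8,0.5)  cross = 4.5·0.5 − 8·3 = -21.7500; (r_i+r_j)·cross = 12.5·-21.7500 = -271.8750
edge 2: (8,0.5)→(12,3)  cross = 8·3 − 12·0.5 = 18.0000; (r_i+r_j)·cross = 20·18.0000 = 360.0000
edge 3: (12,3)→(13,21)  cross = 12·21 − 13·3 = 213.0000; (r_i+r_j)·cross = 25·213.0000 = 5325.0000
edge 4: (13,21)→(1,32.5)  cross = 13·32.5 − 1·21 = 401.5000; (r_i+r_j)·cross = 14·401.5000 = 5621.0000
Σcross = 467.5000 → A = |Σcross|/2 = 233.7500 mm²
Σ(r_i+r_j)·cross = 10246.2500 → first moment M = |Σ|/6 = 1707.7083
R_c = M/A = 1707.7083/233.7500 = 7.3057 mm
θ = 196° = 3.420845 rad
V = θ·R_c·A = 3.420845·7.3057·233.7500 = 5841.806 mm³

Volume = 5841.806 mm³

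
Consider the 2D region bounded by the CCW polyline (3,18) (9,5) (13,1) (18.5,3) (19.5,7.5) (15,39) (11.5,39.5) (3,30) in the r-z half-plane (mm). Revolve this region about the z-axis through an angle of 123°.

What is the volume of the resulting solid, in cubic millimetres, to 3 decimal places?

Volume = 10712.128 mm³

Profile (r,z), 8 vertices: (3,18) (9,5) (13,1) (18.5,3) (19.5,7.5) (15,39) (11.5,39.5) (3,30)
edge 0: (3,18)→(9,5)  cross = 3·5 − 9·18 = -147.0000; (r_i+r_j)·cross = 12·-147.0000 = -1764.0000
edge 1: (9,5)→(13,1)  cross = 9·1 − 13·5 = -56.0000; (r_i+r_j)·cross = 22·-56.0000 = -1232.0000
edge 2: (13,1)→(18.5,3)  cross = 13·3 − 18.5·1 = 20.5000; (r_i+r_j)·cross = 31.5·20.5000 = 645.7500
edge 3: (18.5,3)→(19.5,7.5)  cross = 18.5·7.5 − 19.5·3 = 80.2500; (r_i+r_j)·cross = 38·80.2500 = 3049.5000
edge 4: (19.5,7.5)→(15,39)  cross = 19.5·39 − 15·7.5 = 648.0000; (r_i+r_j)·cross = 34.5·648.0000 = 22356.0000
edge 5: (15,39)→(11.5,39.5)  cross = 15·39.5 − 11.5·39 = 144.0000; (r_i+r_j)·cross = 26.5·144.0000 = 3816.0000
edge 6: (11.5,39.5)→(3,30)  cross = 11.5·30 − 3·39.5 = 226.5000; (r_i+r_j)·cross = 14.5·226.5000 = 3284.2500
edge 7: (3,30)→(3,18)  cross = 3·18 − 3·30 = -36.0000; (r_i+r_j)·cross = 6·-36.0000 = -216.0000
Σcross = 880.2500 → A = |Σcross|/2 = 440.1250 mm²
Σ(r_i+r_j)·cross = 29939.5000 → first moment M = |Σ|/6 = 4989.9167
R_c = M/A = 4989.9167/440.1250 = 11.3375 mm
θ = 123° = 2.146755 rad
V = θ·R_c·A = 2.146755·11.3375·440.1250 = 10712.128 mm³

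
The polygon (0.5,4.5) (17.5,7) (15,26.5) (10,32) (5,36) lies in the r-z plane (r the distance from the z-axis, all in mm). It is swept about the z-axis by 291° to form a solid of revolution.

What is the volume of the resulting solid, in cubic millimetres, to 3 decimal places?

Volume = 15833.179 mm³

Profile (r,z), 5 vertices: (0.5,4.5) (17.5,7) (15,26.5) (10,32) (5,36)
edge 0: (0.5,4.5)→(17.5,7)  cross = 0.5·7 − 17.5·4.5 = -75.2500; (r_i+r_j)·cross = 18·-75.2500 = -1354.5000
edge 1: (17.5,7)→(15,26.5)  cross = 17.5·26.5 − 15·7 = 358.7500; (r_i+r_j)·cross = 32.5·358.7500 = 11659.3750
edge 2: (15,26.5)→(10,32)  cross = 15·32 − 10·26.5 = 215.0000; (r_i+r_j)·cross = 25·215.0000 = 5375.0000
edge 3: (10,32)→(5,36)  cross = 10·36 − 5·32 = 200.0000; (r_i+r_j)·cross = 15·200.0000 = 3000.0000
edge 4: (5,36)→(0.5,4.5)  cross = 5·4.5 − 0.5·36 = 4.5000; (r_i+r_j)·cross = 5.5·4.5000 = 24.7500
Σcross = 703.0000 → A = |Σcross|/2 = 351.5000 mm²
Σ(r_i+r_j)·cross = 18704.6250 → first moment M = |Σ|/6 = 3117.4375
R_c = M/A = 3117.4375/351.5000 = 8.8690 mm
θ = 291° = 5.078908 rad
V = θ·R_c·A = 5.078908·8.8690·351.5000 = 15833.179 mm³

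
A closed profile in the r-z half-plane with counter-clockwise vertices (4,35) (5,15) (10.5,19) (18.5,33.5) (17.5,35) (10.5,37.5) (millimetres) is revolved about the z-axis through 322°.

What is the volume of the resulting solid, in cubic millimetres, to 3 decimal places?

Volume = 10722.182 mm³

Profile (r,z), 6 vertices: (4,35) (5,15) (10.5,19) (18.5,33.5) (17.5,35) (10.5,37.5)
edge 0: (4,35)→(5,15)  cross = 4·15 − 5·35 = -115.0000; (r_i+r_j)·cross = 9·-115.0000 = -1035.0000
edge 1: (5,15)→(10.5,19)  cross = 5·19 − 10.5·15 = -62.5000; (r_i+r_j)·cross = 15.5·-62.5000 = -968.7500
edge 2: (10.5,19)→(18.5,33.5)  cross = 10.5·33.5 − 18.5·19 = 0.2500; (r_i+r_j)·cross = 29·0.2500 = 7.2500
edge 3: (18.5,33.5)→(17.5,35)  cross = 18.5·35 − 17.5·33.5 = 61.2500; (r_i+r_j)·cross = 36·61.2500 = 2205.0000
edge 4: (17.5,35)→(10.5,37.5)  cross = 17.5·37.5 − 10.5·35 = 288.7500; (r_i+r_j)·cross = 28·288.7500 = 8085.0000
edge 5: (10.5,37.5)→(4,35)  cross = 10.5·35 − 4·37.5 = 217.5000; (r_i+r_j)·cross = 14.5·217.5000 = 3153.7500
Σcross = 390.2500 → A = |Σcross|/2 = 195.1250 mm²
Σ(r_i+r_j)·cross = 11447.2500 → first moment M = |Σ|/6 = 1907.8750
R_c = M/A = 1907.8750/195.1250 = 9.7777 mm
θ = 322° = 5.619960 rad
V = θ·R_c·A = 5.619960·9.7777·195.1250 = 10722.182 mm³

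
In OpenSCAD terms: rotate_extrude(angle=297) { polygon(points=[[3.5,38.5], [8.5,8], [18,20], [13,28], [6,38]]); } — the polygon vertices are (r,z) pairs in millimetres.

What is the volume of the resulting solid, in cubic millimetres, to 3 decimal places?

Profile (r,z), 5 vertices: (3.5,38.5) (8.5,8) (18,20) (13,28) (6,38)
edge 0: (3.5,38.5)→(8.5,8)  cross = 3.5·8 − 8.5·38.5 = -299.2500; (r_i+r_j)·cross = 12·-299.2500 = -3591.0000
edge 1: (8.5,8)→(18,20)  cross = 8.5·20 − 18·8 = 26.0000; (r_i+r_j)·cross = 26.5·26.0000 = 689.0000
edge 2: (18,20)→(13,28)  cross = 18·28 − 13·20 = 244.0000; (r_i+r_j)·cross = 31·244.0000 = 7564.0000
edge 3: (13,28)→(6,38)  cross = 13·38 − 6·28 = 326.0000; (r_i+r_j)·cross = 19·326.0000 = 6194.0000
edge 4: (6,38)→(3.5,38.5)  cross = 6·38.5 − 3.5·38 = 98.0000; (r_i+r_j)·cross = 9.5·98.0000 = 931.0000
Σcross = 394.7500 → A = |Σcross|/2 = 197.3750 mm²
Σ(r_i+r_j)·cross = 11787.0000 → first moment M = |Σ|/6 = 1964.5000
R_c = M/A = 1964.5000/197.3750 = 9.9531 mm
θ = 297° = 5.183628 rad
V = θ·R_c·A = 5.183628·9.9531·197.3750 = 10183.237 mm³

Volume = 10183.237 mm³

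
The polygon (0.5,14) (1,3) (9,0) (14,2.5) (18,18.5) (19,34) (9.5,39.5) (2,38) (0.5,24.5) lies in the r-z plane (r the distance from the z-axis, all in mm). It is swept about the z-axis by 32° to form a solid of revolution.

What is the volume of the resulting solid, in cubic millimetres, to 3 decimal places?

Volume = 2998.406 mm³

Profile (r,z), 9 vertices: (0.5,14) (1,3) (9,0) (14,2.5) (18,18.5) (19,34) (9.5,39.5) (2,38) (0.5,24.5)
edge 0: (0.5,14)→(1,3)  cross = 0.5·3 − 1·14 = -12.5000; (r_i+r_j)·cross = 1.5·-12.5000 = -18.7500
edge 1: (1,3)→(9,0)  cross = 1·0 − 9·3 = -27.0000; (r_i+r_j)·cross = 10·-27.0000 = -270.0000
edge 2: (9,0)→(14,2.5)  cross = 9·2.5 − 14·0 = 22.5000; (r_i+r_j)·cross = 23·22.5000 = 517.5000
edge 3: (14,2.5)→(18,18.5)  cross = 14·18.5 − 18·2.5 = 214.0000; (r_i+r_j)·cross = 32·214.0000 = 6848.0000
edge 4: (18,18.5)→(19,34)  cross = 18·34 − 19·18.5 = 260.5000; (r_i+r_j)·cross = 37·260.5000 = 9638.5000
edge 5: (19,34)→(9.5,39.5)  cross = 19·39.5 − 9.5·34 = 427.5000; (r_i+r_j)·cross = 28.5·427.5000 = 12183.7500
edge 6: (9.5,39.5)→(2,38)  cross = 9.5·38 − 2·39.5 = 282.0000; (r_i+r_j)·cross = 11.5·282.0000 = 3243.0000
edge 7: (2,38)→(0.5,24.5)  cross = 2·24.5 − 0.5·38 = 30.0000; (r_i+r_j)·cross = 2.5·30.0000 = 75.0000
edge 8: (0.5,24.5)→(0.5,14)  cross = 0.5·14 − 0.5·24.5 = -5.2500; (r_i+r_j)·cross = 1·-5.2500 = -5.2500
Σcross = 1191.7500 → A = |Σcross|/2 = 595.8750 mm²
Σ(r_i+r_j)·cross = 32211.7500 → first moment M = |Σ|/6 = 5368.6250
R_c = M/A = 5368.6250/595.8750 = 9.0096 mm
θ = 32° = 0.558505 rad
V = θ·R_c·A = 0.558505·9.0096·595.8750 = 2998.406 mm³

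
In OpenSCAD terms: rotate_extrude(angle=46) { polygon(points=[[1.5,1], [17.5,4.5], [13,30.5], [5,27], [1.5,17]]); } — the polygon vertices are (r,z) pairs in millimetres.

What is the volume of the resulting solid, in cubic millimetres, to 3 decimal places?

Profile (r,z), 5 vertices: (1.5,1) (17.5,4.5) (13,30.5) (5,27) (1.5,17)
edge 0: (1.5,1)→(17.5,4.5)  cross = 1.5·4.5 − 17.5·1 = -10.7500; (r_i+r_j)·cross = 19·-10.7500 = -204.2500
edge 1: (17.5,4.5)→(13,30.5)  cross = 17.5·30.5 − 13·4.5 = 475.2500; (r_i+r_j)·cross = 30.5·475.2500 = 14495.1250
edge 2: (13,30.5)→(5,27)  cross = 13·27 − 5·30.5 = 198.5000; (r_i+r_j)·cross = 18·198.5000 = 3573.0000
edge 3: (5,27)→(1.5,17)  cross = 5·17 − 1.5·27 = 44.5000; (r_i+r_j)·cross = 6.5·44.5000 = 289.2500
edge 4: (1.5,17)→(1.5,1)  cross = 1.5·1 − 1.5·17 = -24.0000; (r_i+r_j)·cross = 3·-24.0000 = -72.0000
Σcross = 683.5000 → A = |Σcross|/2 = 341.7500 mm²
Σ(r_i+r_j)·cross = 18081.1250 → first moment M = |Σ|/6 = 3013.5208
R_c = M/A = 3013.5208/341.7500 = 8.8179 mm
θ = 46° = 0.802851 rad
V = θ·R_c·A = 0.802851·8.8179·341.7500 = 2419.410 mm³

Volume = 2419.410 mm³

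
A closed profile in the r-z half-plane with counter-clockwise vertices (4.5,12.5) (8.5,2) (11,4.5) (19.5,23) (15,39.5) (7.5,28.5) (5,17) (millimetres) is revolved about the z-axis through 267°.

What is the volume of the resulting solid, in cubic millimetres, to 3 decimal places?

Volume = 16618.052 mm³

Profile (r,z), 7 vertices: (4.5,12.5) (8.5,2) (11,4.5) (19.5,23) (15,39.5) (7.5,28.5) (5,17)
edge 0: (4.5,12.5)→(8.5,2)  cross = 4.5·2 − 8.5·12.5 = -97.2500; (r_i+r_j)·cross = 13·-97.2500 = -1264.2500
edge 1: (8.5,2)→(11,4.5)  cross = 8.5·4.5 − 11·2 = 16.2500; (r_i+r_j)·cross = 19.5·16.2500 = 316.8750
edge 2: (11,4.5)→(19.5,23)  cross = 11·23 − 19.5·4.5 = 165.2500; (r_i+r_j)·cross = 30.5·165.2500 = 5040.1250
edge 3: (19.5,23)→(15,39.5)  cross = 19.5·39.5 − 15·23 = 425.2500; (r_i+r_j)·cross = 34.5·425.2500 = 14671.1250
edge 4: (15,39.5)→(7.5,28.5)  cross = 15·28.5 − 7.5·39.5 = 131.2500; (r_i+r_j)·cross = 22.5·131.2500 = 2953.1250
edge 5: (7.5,28.5)→(5,17)  cross = 7.5·17 − 5·28.5 = -15.0000; (r_i+r_j)·cross = 12.5·-15.0000 = -187.5000
edge 6: (5,17)→(4.5,12.5)  cross = 5·12.5 − 4.5·17 = -14.0000; (r_i+r_j)·cross = 9.5·-14.0000 = -133.0000
Σcross = 611.7500 → A = |Σcross|/2 = 305.8750 mm²
Σ(r_i+r_j)·cross = 21396.5000 → first moment M = |Σ|/6 = 3566.0833
R_c = M/A = 3566.0833/305.8750 = 11.6586 mm
θ = 267° = 4.660029 rad
V = θ·R_c·A = 4.660029·11.6586·305.8750 = 16618.052 mm³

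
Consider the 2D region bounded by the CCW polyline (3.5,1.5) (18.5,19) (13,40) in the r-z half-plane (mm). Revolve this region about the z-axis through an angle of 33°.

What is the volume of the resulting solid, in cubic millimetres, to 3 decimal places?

Profile (r,z), 3 vertices: (3.5,1.5) (18.5,19) (13,40)
edge 0: (3.5,1.5)→(18.5,19)  cross = 3.5·19 − 18.5·1.5 = 38.7500; (r_i+r_j)·cross = 22·38.7500 = 852.5000
edge 1: (18.5,19)→(13,40)  cross = 18.5·40 − 13·19 = 493.0000; (r_i+r_j)·cross = 31.5·493.0000 = 15529.5000
edge 2: (13,40)→(3.5,1.5)  cross = 13·1.5 − 3.5·40 = -120.5000; (r_i+r_j)·cross = 16.5·-120.5000 = -1988.2500
Σcross = 411.2500 → A = |Σcross|/2 = 205.6250 mm²
Σ(r_i+r_j)·cross = 14393.7500 → first moment M = |Σ|/6 = 2398.9583
R_c = M/A = 2398.9583/205.6250 = 11.6667 mm
θ = 33° = 0.575959 rad
V = θ·R_c·A = 0.575959·11.6667·205.6250 = 1381.701 mm³

Volume = 1381.701 mm³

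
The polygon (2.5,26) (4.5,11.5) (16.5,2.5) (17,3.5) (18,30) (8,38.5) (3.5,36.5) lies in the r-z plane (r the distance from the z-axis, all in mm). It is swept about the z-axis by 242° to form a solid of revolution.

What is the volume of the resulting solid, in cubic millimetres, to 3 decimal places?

Profile (r,z), 7 vertices: (2.5,26) (4.5,11.5) (16.5,2.5) (17,3.5) (18,30) (8,38.5) (3.5,36.5)
edge 0: (2.5,26)→(4.5,11.5)  cross = 2.5·11.5 − 4.5·26 = -88.2500; (r_i+r_j)·cross = 7·-88.2500 = -617.7500
edge 1: (4.5,11.5)→(16.5,2.5)  cross = 4.5·2.5 − 16.5·11.5 = -178.5000; (r_i+r_j)·cross = 21·-178.5000 = -3748.5000
edge 2: (16.5,2.5)→(17,3.5)  cross = 16.5·3.5 − 17·2.5 = 15.2500; (r_i+r_j)·cross = 33.5·15.2500 = 510.8750
edge 3: (17,3.5)→(18,30)  cross = 17·30 − 18·3.5 = 447.0000; (r_i+r_j)·cross = 35·447.0000 = 15645.0000
edge 4: (18,30)→(8,38.5)  cross = 18·38.5 − 8·30 = 453.0000; (r_i+r_j)·cross = 26·453.0000 = 11778.0000
edge 5: (8,38.5)→(3.5,36.5)  cross = 8·36.5 − 3.5·38.5 = 157.2500; (r_i+r_j)·cross = 11.5·157.2500 = 1808.3750
edge 6: (3.5,36.5)→(2.5,26)  cross = 3.5·26 − 2.5·36.5 = -0.2500; (r_i+r_j)·cross = 6·-0.2500 = -1.5000
Σcross = 805.5000 → A = |Σcross|/2 = 402.7500 mm²
Σ(r_i+r_j)·cross = 25374.5000 → first moment M = |Σ|/6 = 4229.0833
R_c = M/A = 4229.0833/402.7500 = 10.5005 mm
θ = 242° = 4.223697 rad
V = θ·R_c·A = 4.223697·10.5005·402.7500 = 17862.366 mm³

Volume = 17862.366 mm³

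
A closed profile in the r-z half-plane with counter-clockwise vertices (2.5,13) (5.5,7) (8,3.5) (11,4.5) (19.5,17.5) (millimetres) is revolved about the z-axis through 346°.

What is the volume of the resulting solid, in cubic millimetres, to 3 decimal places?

Volume = 6877.986 mm³

Profile (r,z), 5 vertices: (2.5,13) (5.5,7) (8,3.5) (11,4.5) (19.5,17.5)
edge 0: (2.5,13)→(5.5,7)  cross = 2.5·7 − 5.5·13 = -54.0000; (r_i+r_j)·cross = 8·-54.0000 = -432.0000
edge 1: (5.5,7)→(8,3.5)  cross = 5.5·3.5 − 8·7 = -36.7500; (r_i+r_j)·cross = 13.5·-36.7500 = -496.1250
edge 2: (8,3.5)→(11,4.5)  cross = 8·4.5 − 11·3.5 = -2.5000; (r_i+r_j)·cross = 19·-2.5000 = -47.5000
edge 3: (11,4.5)→(19.5,17.5)  cross = 11·17.5 − 19.5·4.5 = 104.7500; (r_i+r_j)·cross = 30.5·104.7500 = 3194.8750
edge 4: (19.5,17.5)→(2.5,13)  cross = 19.5·13 − 2.5·17.5 = 209.7500; (r_i+r_j)·cross = 22·209.7500 = 4614.5000
Σcross = 221.2500 → A = |Σcross|/2 = 110.6250 mm²
Σ(r_i+r_j)·cross = 6833.7500 → first moment M = |Σ|/6 = 1138.9583
R_c = M/A = 1138.9583/110.6250 = 10.2957 mm
θ = 346° = 6.038839 rad
V = θ·R_c·A = 6.038839·10.2957·110.6250 = 6877.986 mm³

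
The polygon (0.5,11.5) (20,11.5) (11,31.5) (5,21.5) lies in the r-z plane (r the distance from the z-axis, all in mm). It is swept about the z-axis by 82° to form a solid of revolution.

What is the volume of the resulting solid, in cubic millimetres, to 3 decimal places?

Volume = 2989.356 mm³

Profile (r,z), 4 vertices: (0.5,11.5) (20,11.5) (11,31.5) (5,21.5)
edge 0: (0.5,11.5)→(20,11.5)  cross = 0.5·11.5 − 20·11.5 = -224.2500; (r_i+r_j)·cross = 20.5·-224.2500 = -4597.1250
edge 1: (20,11.5)→(11,31.5)  cross = 20·31.5 − 11·11.5 = 503.5000; (r_i+r_j)·cross = 31·503.5000 = 15608.5000
edge 2: (11,31.5)→(5,21.5)  cross = 11·21.5 − 5·31.5 = 79.0000; (r_i+r_j)·cross = 16·79.0000 = 1264.0000
edge 3: (5,21.5)→(0.5,11.5)  cross = 5·11.5 − 0.5·21.5 = 46.7500; (r_i+r_j)·cross = 5.5·46.7500 = 257.1250
Σcross = 405.0000 → A = |Σcross|/2 = 202.5000 mm²
Σ(r_i+r_j)·cross = 12532.5000 → first moment M = |Σ|/6 = 2088.7500
R_c = M/A = 2088.7500/202.5000 = 10.3148 mm
θ = 82° = 1.431170 rad
V = θ·R_c·A = 1.431170·10.3148·202.5000 = 2989.356 mm³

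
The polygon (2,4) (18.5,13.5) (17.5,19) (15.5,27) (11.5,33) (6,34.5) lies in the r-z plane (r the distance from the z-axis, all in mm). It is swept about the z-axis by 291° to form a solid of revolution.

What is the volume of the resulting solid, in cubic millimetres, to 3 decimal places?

Volume = 14902.045 mm³

Profile (r,z), 6 vertices: (2,4) (18.5,13.5) (17.5,19) (15.5,27) (11.5,33) (6,34.5)
edge 0: (2,4)→(18.5,13.5)  cross = 2·13.5 − 18.5·4 = -47.0000; (r_i+r_j)·cross = 20.5·-47.0000 = -963.5000
edge 1: (18.5,13.5)→(17.5,19)  cross = 18.5·19 − 17.5·13.5 = 115.2500; (r_i+r_j)·cross = 36·115.2500 = 4149.0000
edge 2: (17.5,19)→(15.5,27)  cross = 17.5·27 − 15.5·19 = 178.0000; (r_i+r_j)·cross = 33·178.0000 = 5874.0000
edge 3: (15.5,27)→(11.5,33)  cross = 15.5·33 − 11.5·27 = 201.0000; (r_i+r_j)·cross = 27·201.0000 = 5427.0000
edge 4: (11.5,33)→(6,34.5)  cross = 11.5·34.5 − 6·33 = 198.7500; (r_i+r_j)·cross = 17.5·198.7500 = 3478.1250
edge 5: (6,34.5)→(2,4)  cross = 6·4 − 2·34.5 = -45.0000; (r_i+r_j)·cross = 8·-45.0000 = -360.0000
Σcross = 601.0000 → A = |Σcross|/2 = 300.5000 mm²
Σ(r_i+r_j)·cross = 17604.6250 → first moment M = |Σ|/6 = 2934.1042
R_c = M/A = 2934.1042/300.5000 = 9.7641 mm
θ = 291° = 5.078908 rad
V = θ·R_c·A = 5.078908·9.7641·300.5000 = 14902.045 mm³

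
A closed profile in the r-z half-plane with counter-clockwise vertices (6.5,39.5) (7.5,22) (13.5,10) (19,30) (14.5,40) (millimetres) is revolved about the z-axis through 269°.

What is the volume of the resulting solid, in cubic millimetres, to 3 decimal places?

Profile (r,z), 5 vertices: (6.5,39.5) (7.5,22) (13.5,10) (19,30) (14.5,40)
edge 0: (6.5,39.5)→(7.5,22)  cross = 6.5·22 − 7.5·39.5 = -153.2500; (r_i+r_j)·cross = 14·-153.2500 = -2145.5000
edge 1: (7.5,22)→(13.5,10)  cross = 7.5·10 − 13.5·22 = -222.0000; (r_i+r_j)·cross = 21·-222.0000 = -4662.0000
edge 2: (13.5,10)→(19,30)  cross = 13.5·30 − 19·10 = 215.0000; (r_i+r_j)·cross = 32.5·215.0000 = 6987.5000
edge 3: (19,30)→(14.5,40)  cross = 19·40 − 14.5·30 = 325.0000; (r_i+r_j)·cross = 33.5·325.0000 = 10887.5000
edge 4: (14.5,40)→(6.5,39.5)  cross = 14.5·39.5 − 6.5·40 = 312.7500; (r_i+r_j)·cross = 21·312.7500 = 6567.7500
Σcross = 477.5000 → A = |Σcross|/2 = 238.7500 mm²
Σ(r_i+r_j)·cross = 17635.2500 → first moment M = |Σ|/6 = 2939.2083
R_c = M/A = 2939.2083/238.7500 = 12.3108 mm
θ = 269° = 4.694936 rad
V = θ·R_c·A = 4.694936·12.3108·238.7500 = 13799.394 mm³

Volume = 13799.394 mm³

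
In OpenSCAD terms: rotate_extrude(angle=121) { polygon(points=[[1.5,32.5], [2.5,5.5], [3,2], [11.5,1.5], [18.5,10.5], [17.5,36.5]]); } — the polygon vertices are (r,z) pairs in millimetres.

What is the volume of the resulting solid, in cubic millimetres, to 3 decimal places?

Profile (r,z), 6 vertices: (1.5,32.5) (2.5,5.5) (3,2) (11.5,1.5) (18.5,10.5) (17.5,36.5)
edge 0: (1.5,32.5)→(2.5,5.5)  cross = 1.5·5.5 − 2.5·32.5 = -73.0000; (r_i+r_j)·cross = 4·-73.0000 = -292.0000
edge 1: (2.5,5.5)→(3,2)  cross = 2.5·2 − 3·5.5 = -11.5000; (r_i+r_j)·cross = 5.5·-11.5000 = -63.2500
edge 2: (3,2)→(11.5,1.5)  cross = 3·1.5 − 11.5·2 = -18.5000; (r_i+r_j)·cross = 14.5·-18.5000 = -268.2500
edge 3: (11.5,1.5)→(18.5,10.5)  cross = 11.5·10.5 − 18.5·1.5 = 93.0000; (r_i+r_j)·cross = 30·93.0000 = 2790.0000
edge 4: (18.5,10.5)→(17.5,36.5)  cross = 18.5·36.5 − 17.5·10.5 = 491.5000; (r_i+r_j)·cross = 36·491.5000 = 17694.0000
edge 5: (17.5,36.5)→(1.5,32.5)  cross = 17.5·32.5 − 1.5·36.5 = 514.0000; (r_i+r_j)·cross = 19·514.0000 = 9766.0000
Σcross = 995.5000 → A = |Σcross|/2 = 497.7500 mm²
Σ(r_i+r_j)·cross = 29626.5000 → first moment M = |Σ|/6 = 4937.7500
R_c = M/A = 4937.7500/497.7500 = 9.9201 mm
θ = 121° = 2.111848 rad
V = θ·R_c·A = 2.111848·9.9201·497.7500 = 10427.779 mm³

Volume = 10427.779 mm³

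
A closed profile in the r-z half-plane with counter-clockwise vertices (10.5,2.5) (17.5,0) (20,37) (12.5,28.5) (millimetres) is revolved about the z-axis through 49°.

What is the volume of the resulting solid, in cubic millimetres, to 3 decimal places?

Profile (r,z), 4 vertices: (10.5,2.5) (17.5,0) (20,37) (12.5,28.5)
edge 0: (10.5,2.5)→(17.5,0)  cross = 10.5·0 − 17.5·2.5 = -43.7500; (r_i+r_j)·cross = 28·-43.7500 = -1225.0000
edge 1: (17.5,0)→(20,37)  cross = 17.5·37 − 20·0 = 647.5000; (r_i+r_j)·cross = 37.5·647.5000 = 24281.2500
edge 2: (20,37)→(12.5,28.5)  cross = 20·28.5 − 12.5·37 = 107.5000; (r_i+r_j)·cross = 32.5·107.5000 = 3493.7500
edge 3: (12.5,28.5)→(10.5,2.5)  cross = 12.5·2.5 − 10.5·28.5 = -268.0000; (r_i+r_j)·cross = 23·-268.0000 = -6164.0000
Σcross = 443.2500 → A = |Σcross|/2 = 221.6250 mm²
Σ(r_i+r_j)·cross = 20386.0000 → first moment M = |Σ|/6 = 3397.6667
R_c = M/A = 3397.6667/221.6250 = 15.3307 mm
θ = 49° = 0.855211 rad
V = θ·R_c·A = 0.855211·15.3307·221.6250 = 2905.723 mm³

Volume = 2905.723 mm³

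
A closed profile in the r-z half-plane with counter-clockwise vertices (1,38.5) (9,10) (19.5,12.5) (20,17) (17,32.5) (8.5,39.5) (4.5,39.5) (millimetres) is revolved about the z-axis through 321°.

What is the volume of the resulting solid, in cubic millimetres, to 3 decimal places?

Profile (r,z), 7 vertices: (1,38.5) (9,10) (19.5,12.5) (20,17) (17,32.5) (8.5,39.5) (4.5,39.5)
edge 0: (1,38.5)→(9,10)  cross = 1·10 − 9·38.5 = -336.5000; (r_i+r_j)·cross = 10·-336.5000 = -3365.0000
edge 1: (9,10)→(19.5,12.5)  cross = 9·12.5 − 19.5·10 = -82.5000; (r_i+r_j)·cross = 28.5·-82.5000 = -2351.2500
edge 2: (19.5,12.5)→(20,17)  cross = 19.5·17 − 20·12.5 = 81.5000; (r_i+r_j)·cross = 39.5·81.5000 = 3219.2500
edge 3: (20,17)→(17,32.5)  cross = 20·32.5 − 17·17 = 361.0000; (r_i+r_j)·cross = 37·361.0000 = 13357.0000
edge 4: (17,32.5)→(8.5,39.5)  cross = 17·39.5 − 8.5·32.5 = 395.2500; (r_i+r_j)·cross = 25.5·395.2500 = 10078.8750
edge 5: (8.5,39.5)→(4.5,39.5)  cross = 8.5·39.5 − 4.5·39.5 = 158.0000; (r_i+r_j)·cross = 13·158.0000 = 2054.0000
edge 6: (4.5,39.5)→(1,38.5)  cross = 4.5·38.5 − 1·39.5 = 133.7500; (r_i+r_j)·cross = 5.5·133.7500 = 735.6250
Σcross = 710.5000 → A = |Σcross|/2 = 355.2500 mm²
Σ(r_i+r_j)·cross = 23728.5000 → first moment M = |Σ|/6 = 3954.7500
R_c = M/A = 3954.7500/355.2500 = 11.1323 mm
θ = 321° = 5.602507 rad
V = θ·R_c·A = 5.602507·11.1323·355.2500 = 22156.514 mm³

Volume = 22156.514 mm³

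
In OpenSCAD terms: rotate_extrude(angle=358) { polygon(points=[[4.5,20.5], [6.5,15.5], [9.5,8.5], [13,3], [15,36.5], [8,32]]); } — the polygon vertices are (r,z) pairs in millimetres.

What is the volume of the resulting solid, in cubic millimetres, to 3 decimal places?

Volume = 13105.244 mm³

Profile (r,z), 6 vertices: (4.5,20.5) (6.5,15.5) (9.5,8.5) (13,3) (15,36.5) (8,32)
edge 0: (4.5,20.5)→(6.5,15.5)  cross = 4.5·15.5 − 6.5·20.5 = -63.5000; (r_i+r_j)·cross = 11·-63.5000 = -698.5000
edge 1: (6.5,15.5)→(9.5,8.5)  cross = 6.5·8.5 − 9.5·15.5 = -92.0000; (r_i+r_j)·cross = 16·-92.0000 = -1472.0000
edge 2: (9.5,8.5)→(13,3)  cross = 9.5·3 − 13·8.5 = -82.0000; (r_i+r_j)·cross = 22.5·-82.0000 = -1845.0000
edge 3: (13,3)→(15,36.5)  cross = 13·36.5 − 15·3 = 429.5000; (r_i+r_j)·cross = 28·429.5000 = 12026.0000
edge 4: (15,36.5)→(8,32)  cross = 15·32 − 8·36.5 = 188.0000; (r_i+r_j)·cross = 23·188.0000 = 4324.0000
edge 5: (8,32)→(4.5,20.5)  cross = 8·20.5 − 4.5·32 = 20.0000; (r_i+r_j)·cross = 12.5·20.0000 = 250.0000
Σcross = 400.0000 → A = |Σcross|/2 = 200.0000 mm²
Σ(r_i+r_j)·cross = 12584.5000 → first moment M = |Σ|/6 = 2097.4167
R_c = M/A = 2097.4167/200.0000 = 10.4871 mm
θ = 358° = 6.248279 rad
V = θ·R_c·A = 6.248279·10.4871·200.0000 = 13105.244 mm³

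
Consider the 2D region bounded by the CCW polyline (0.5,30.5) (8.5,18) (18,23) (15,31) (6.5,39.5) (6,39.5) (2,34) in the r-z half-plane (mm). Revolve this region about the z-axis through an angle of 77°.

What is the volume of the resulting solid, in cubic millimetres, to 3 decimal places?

Profile (r,z), 7 vertices: (0.5,30.5) (8.5,18) (18,23) (15,31) (6.5,39.5) (6,39.5) (2,34)
edge 0: (0.5,30.5)→(8.5,18)  cross = 0.5·18 − 8.5·30.5 = -250.2500; (r_i+r_j)·cross = 9·-250.2500 = -2252.2500
edge 1: (8.5,18)→(18,23)  cross = 8.5·23 − 18·18 = -128.5000; (r_i+r_j)·cross = 26.5·-128.5000 = -3405.2500
edge 2: (18,23)→(15,31)  cross = 18·31 − 15·23 = 213.0000; (r_i+r_j)·cross = 33·213.0000 = 7029.0000
edge 3: (15,31)→(6.5,39.5)  cross = 15·39.5 − 6.5·31 = 391.0000; (r_i+r_j)·cross = 21.5·391.0000 = 8406.5000
edge 4: (6.5,39.5)→(6,39.5)  cross = 6.5·39.5 − 6·39.5 = 19.7500; (r_i+r_j)·cross = 12.5·19.7500 = 246.8750
edge 5: (6,39.5)→(2,34)  cross = 6·34 − 2·39.5 = 125.0000; (r_i+r_j)·cross = 8·125.0000 = 1000.0000
edge 6: (2,34)→(0.5,30.5)  cross = 2·30.5 − 0.5·34 = 44.0000; (r_i+r_j)·cross = 2.5·44.0000 = 110.0000
Σcross = 414.0000 → A = |Σcross|/2 = 207.0000 mm²
Σ(r_i+r_j)·cross = 11134.8750 → first moment M = |Σ|/6 = 1855.8125
R_c = M/A = 1855.8125/207.0000 = 8.9653 mm
θ = 77° = 1.343904 rad
V = θ·R_c·A = 1.343904·8.9653·207.0000 = 2494.033 mm³

Volume = 2494.033 mm³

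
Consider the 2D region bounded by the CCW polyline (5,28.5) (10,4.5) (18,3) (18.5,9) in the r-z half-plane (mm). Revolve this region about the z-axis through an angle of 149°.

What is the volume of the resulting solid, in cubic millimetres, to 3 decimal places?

Profile (r,z), 4 vertices: (5,28.5) (10,4.5) (18,3) (18.5,9)
edge 0: (5,28.5)→(10,4.5)  cross = 5·4.5 − 10·28.5 = -262.5000; (r_i+r_j)·cross = 15·-262.5000 = -3937.5000
edge 1: (10,4.5)→(18,3)  cross = 10·3 − 18·4.5 = -51.0000; (r_i+r_j)·cross = 28·-51.0000 = -1428.0000
edge 2: (18,3)→(18.5,9)  cross = 18·9 − 18.5·3 = 106.5000; (r_i+r_j)·cross = 36.5·106.5000 = 3887.2500
edge 3: (18.5,9)→(5,28.5)  cross = 18.5·28.5 − 5·9 = 482.2500; (r_i+r_j)·cross = 23.5·482.2500 = 11332.8750
Σcross = 275.2500 → A = |Σcross|/2 = 137.6250 mm²
Σ(r_i+r_j)·cross = 9854.6250 → first moment M = |Σ|/6 = 1642.4375
R_c = M/A = 1642.4375/137.6250 = 11.9342 mm
θ = 149° = 2.600541 rad
V = θ·R_c·A = 2.600541·11.9342·137.6250 = 4271.225 mm³

Volume = 4271.225 mm³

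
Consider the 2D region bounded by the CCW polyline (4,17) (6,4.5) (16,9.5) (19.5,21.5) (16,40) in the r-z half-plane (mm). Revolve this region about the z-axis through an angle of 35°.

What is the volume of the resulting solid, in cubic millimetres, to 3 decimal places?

Volume = 2258.534 mm³

Profile (r,z), 5 vertices: (4,17) (6,4.5) (16,9.5) (19.5,21.5) (16,40)
edge 0: (4,17)→(6,4.5)  cross = 4·4.5 − 6·17 = -84.0000; (r_i+r_j)·cross = 10·-84.0000 = -840.0000
edge 1: (6,4.5)→(16,9.5)  cross = 6·9.5 − 16·4.5 = -15.0000; (r_i+r_j)·cross = 22·-15.0000 = -330.0000
edge 2: (16,9.5)→(19.5,21.5)  cross = 16·21.5 − 19.5·9.5 = 158.7500; (r_i+r_j)·cross = 35.5·158.7500 = 5635.6250
edge 3: (19.5,21.5)→(16,40)  cross = 19.5·40 − 16·21.5 = 436.0000; (r_i+r_j)·cross = 35.5·436.0000 = 15478.0000
edge 4: (16,40)→(4,17)  cross = 16·17 − 4·40 = 112.0000; (r_i+r_j)·cross = 20·112.0000 = 2240.0000
Σcross = 607.7500 → A = |Σcross|/2 = 303.8750 mm²
Σ(r_i+r_j)·cross = 22183.6250 → first moment M = |Σ|/6 = 3697.2708
R_c = M/A = 3697.2708/303.8750 = 12.1671 mm
θ = 35° = 0.610865 rad
V = θ·R_c·A = 0.610865·12.1671·303.8750 = 2258.534 mm³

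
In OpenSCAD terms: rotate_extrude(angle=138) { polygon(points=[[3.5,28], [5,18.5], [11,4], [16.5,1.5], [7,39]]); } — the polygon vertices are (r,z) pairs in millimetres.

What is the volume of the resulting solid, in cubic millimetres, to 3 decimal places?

Profile (r,z), 5 vertices: (3.5,28) (5,18.5) (11,4) (16.5,1.5) (7,39)
edge 0: (3.5,28)→(5,18.5)  cross = 3.5·18.5 − 5·28 = -75.2500; (r_i+r_j)·cross = 8.5·-75.2500 = -639.6250
edge 1: (5,18.5)→(11,4)  cross = 5·4 − 11·18.5 = -183.5000; (r_i+r_j)·cross = 16·-183.5000 = -2936.0000
edge 2: (11,4)→(16.5,1.5)  cross = 11·1.5 − 16.5·4 = -49.5000; (r_i+r_j)·cross = 27.5·-49.5000 = -1361.2500
edge 3: (16.5,1.5)→(7,39)  cross = 16.5·39 − 7·1.5 = 633.0000; (r_i+r_j)·cross = 23.5·633.0000 = 14875.5000
edge 4: (7,39)→(3.5,28)  cross = 7·28 − 3.5·39 = 59.5000; (r_i+r_j)·cross = 10.5·59.5000 = 624.7500
Σcross = 384.2500 → A = |Σcross|/2 = 192.1250 mm²
Σ(r_i+r_j)·cross = 10563.3750 → first moment M = |Σ|/6 = 1760.5625
R_c = M/A = 1760.5625/192.1250 = 9.1636 mm
θ = 138° = 2.408554 rad
V = θ·R_c·A = 2.408554·9.1636·192.1250 = 4240.410 mm³

Volume = 4240.410 mm³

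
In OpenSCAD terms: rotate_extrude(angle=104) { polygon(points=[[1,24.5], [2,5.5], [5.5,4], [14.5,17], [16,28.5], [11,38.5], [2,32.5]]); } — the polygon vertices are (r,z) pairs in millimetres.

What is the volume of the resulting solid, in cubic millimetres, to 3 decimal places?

Volume = 5017.129 mm³

Profile (r,z), 7 vertices: (1,24.5) (2,5.5) (5.5,4) (14.5,17) (16,28.5) (11,38.5) (2,32.5)
edge 0: (1,24.5)→(2,5.5)  cross = 1·5.5 − 2·24.5 = -43.5000; (r_i+r_j)·cross = 3·-43.5000 = -130.5000
edge 1: (2,5.5)→(5.5,4)  cross = 2·4 − 5.5·5.5 = -22.2500; (r_i+r_j)·cross = 7.5·-22.2500 = -166.8750
edge 2: (5.5,4)→(14.5,17)  cross = 5.5·17 − 14.5·4 = 35.5000; (r_i+r_j)·cross = 20·35.5000 = 710.0000
edge 3: (14.5,17)→(16,28.5)  cross = 14.5·28.5 − 16·17 = 141.2500; (r_i+r_j)·cross = 30.5·141.2500 = 4308.1250
edge 4: (16,28.5)→(11,38.5)  cross = 16·38.5 − 11·28.5 = 302.5000; (r_i+r_j)·cross = 27·302.5000 = 8167.5000
edge 5: (11,38.5)→(2,32.5)  cross = 11·32.5 − 2·38.5 = 280.5000; (r_i+r_j)·cross = 13·280.5000 = 3646.5000
edge 6: (2,32.5)→(1,24.5)  cross = 2·24.5 − 1·32.5 = 16.5000; (r_i+r_j)·cross = 3·16.5000 = 49.5000
Σcross = 710.5000 → A = |Σcross|/2 = 355.2500 mm²
Σ(r_i+r_j)·cross = 16584.2500 → first moment M = |Σ|/6 = 2764.0417
R_c = M/A = 2764.0417/355.2500 = 7.7806 mm
θ = 104° = 1.815142 rad
V = θ·R_c·A = 1.815142·7.7806·355.2500 = 5017.129 mm³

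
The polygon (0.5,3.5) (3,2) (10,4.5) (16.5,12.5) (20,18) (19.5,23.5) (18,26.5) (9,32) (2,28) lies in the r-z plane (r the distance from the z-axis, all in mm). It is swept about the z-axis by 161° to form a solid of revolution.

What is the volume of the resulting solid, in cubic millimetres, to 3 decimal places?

Volume = 10453.946 mm³

Profile (r,z), 9 vertices: (0.5,3.5) (3,2) (10,4.5) (16.5,12.5) (20,18) (19.5,23.5) (18,26.5) (9,32) (2,28)
edge 0: (0.5,3.5)→(3,2)  cross = 0.5·2 − 3·3.5 = -9.5000; (r_i+r_j)·cross = 3.5·-9.5000 = -33.2500
edge 1: (3,2)→(10,4.5)  cross = 3·4.5 − 10·2 = -6.5000; (r_i+r_j)·cross = 13·-6.5000 = -84.5000
edge 2: (10,4.5)→(16.5,12.5)  cross = 10·12.5 − 16.5·4.5 = 50.7500; (r_i+r_j)·cross = 26.5·50.7500 = 1344.8750
edge 3: (16.5,12.5)→(20,18)  cross = 16.5·18 − 20·12.5 = 47.0000; (r_i+r_j)·cross = 36.5·47.0000 = 1715.5000
edge 4: (20,18)→(19.5,23.5)  cross = 20·23.5 − 19.5·18 = 119.0000; (r_i+r_j)·cross = 39.5·119.0000 = 4700.5000
edge 5: (19.5,23.5)→(18,26.5)  cross = 19.5·26.5 − 18·23.5 = 93.7500; (r_i+r_j)·cross = 37.5·93.7500 = 3515.6250
edge 6: (18,26.5)→(9,32)  cross = 18·32 − 9·26.5 = 337.5000; (r_i+r_j)·cross = 27·337.5000 = 9112.5000
edge 7: (9,32)→(2,28)  cross = 9·28 − 2·32 = 188.0000; (r_i+r_j)·cross = 11·188.0000 = 2068.0000
edge 8: (2,28)→(0.5,3.5)  cross = 2·3.5 − 0.5·28 = -7.0000; (r_i+r_j)·cross = 2.5·-7.0000 = -17.5000
Σcross = 813.0000 → A = |Σcross|/2 = 406.5000 mm²
Σ(r_i+r_j)·cross = 22321.7500 → first moment M = |Σ|/6 = 3720.2917
R_c = M/A = 3720.2917/406.5000 = 9.1520 mm
θ = 161° = 2.809980 rad
V = θ·R_c·A = 2.809980·9.1520·406.5000 = 10453.946 mm³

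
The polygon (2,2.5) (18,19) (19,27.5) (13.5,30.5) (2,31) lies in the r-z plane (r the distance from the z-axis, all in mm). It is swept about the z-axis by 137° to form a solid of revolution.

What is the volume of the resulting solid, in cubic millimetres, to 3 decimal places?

Volume = 6734.686 mm³

Profile (r,z), 5 vertices: (2,2.5) (18,19) (19,27.5) (13.5,30.5) (2,31)
edge 0: (2,2.5)→(18,19)  cross = 2·19 − 18·2.5 = -7.0000; (r_i+r_j)·cross = 20·-7.0000 = -140.0000
edge 1: (18,19)→(19,27.5)  cross = 18·27.5 − 19·19 = 134.0000; (r_i+r_j)·cross = 37·134.0000 = 4958.0000
edge 2: (19,27.5)→(13.5,30.5)  cross = 19·30.5 − 13.5·27.5 = 208.2500; (r_i+r_j)·cross = 32.5·208.2500 = 6768.1250
edge 3: (13.5,30.5)→(2,31)  cross = 13.5·31 − 2·30.5 = 357.5000; (r_i+r_j)·cross = 15.5·357.5000 = 5541.2500
edge 4: (2,31)→(2,2.5)  cross = 2·2.5 − 2·31 = -57.0000; (r_i+r_j)·cross = 4·-57.0000 = -228.0000
Σcross = 635.7500 → A = |Σcross|/2 = 317.8750 mm²
Σ(r_i+r_j)·cross = 16899.3750 → first moment M = |Σ|/6 = 2816.5625
R_c = M/A = 2816.5625/317.8750 = 8.8606 mm
θ = 137° = 2.391101 rad
V = θ·R_c·A = 2.391101·8.8606·317.8750 = 6734.686 mm³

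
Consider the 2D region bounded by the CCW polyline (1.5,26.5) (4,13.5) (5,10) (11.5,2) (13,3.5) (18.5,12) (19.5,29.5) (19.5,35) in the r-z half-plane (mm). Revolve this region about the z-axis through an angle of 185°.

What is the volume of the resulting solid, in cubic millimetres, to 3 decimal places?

Profile (r,z), 8 vertices: (1.5,26.5) (4,13.5) (5,10) (11.5,2) (13,3.5) (18.5,12) (19.5,29.5) (19.5,35)
edge 0: (1.5,26.5)→(4,13.5)  cross = 1.5·13.5 − 4·26.5 = -85.7500; (r_i+r_j)·cross = 5.5·-85.7500 = -471.6250
edge 1: (4,13.5)→(5,10)  cross = 4·10 − 5·13.5 = -27.5000; (r_i+r_j)·cross = 9·-27.5000 = -247.5000
edge 2: (5,10)→(11.5,2)  cross = 5·2 − 11.5·10 = -105.0000; (r_i+r_j)·cross = 16.5·-105.0000 = -1732.5000
edge 3: (11.5,2)→(13,3.5)  cross = 11.5·3.5 − 13·2 = 14.2500; (r_i+r_j)·cross = 24.5·14.2500 = 349.1250
edge 4: (13,3.5)→(18.5,12)  cross = 13·12 − 18.5·3.5 = 91.2500; (r_i+r_j)·cross = 31.5·91.2500 = 2874.3750
edge 5: (18.5,12)→(19.5,29.5)  cross = 18.5·29.5 − 19.5·12 = 311.7500; (r_i+r_j)·cross = 38·311.7500 = 11846.5000
edge 6: (19.5,29.5)→(19.5,35)  cross = 19.5·35 − 19.5·29.5 = 107.2500; (r_i+r_j)·cross = 39·107.2500 = 4182.7500
edge 7: (19.5,35)→(1.5,26.5)  cross = 19.5·26.5 − 1.5·35 = 464.2500; (r_i+r_j)·cross = 21·464.2500 = 9749.2500
Σcross = 770.5000 → A = |Σcross|/2 = 385.2500 mm²
Σ(r_i+r_j)·cross = 26550.3750 → first moment M = |Σ|/6 = 4425.0625
R_c = M/A = 4425.0625/385.2500 = 11.4862 mm
θ = 185° = 3.228859 rad
V = θ·R_c·A = 3.228859·11.4862·385.2500 = 14287.903 mm³

Volume = 14287.903 mm³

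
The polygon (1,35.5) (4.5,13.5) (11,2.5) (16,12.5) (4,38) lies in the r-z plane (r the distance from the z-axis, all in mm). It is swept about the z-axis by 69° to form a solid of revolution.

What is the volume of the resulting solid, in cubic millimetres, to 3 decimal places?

Profile (r,z), 5 vertices: (1,35.5) (4.5,13.5) (11,2.5) (16,12.5) (4,38)
edge 0: (1,35.5)→(4.5,13.5)  cross = 1·13.5 − 4.5·35.5 = -146.2500; (r_i+r_j)·cross = 5.5·-146.2500 = -804.3750
edge 1: (4.5,13.5)→(11,2.5)  cross = 4.5·2.5 − 11·13.5 = -137.2500; (r_i+r_j)·cross = 15.5·-137.2500 = -2127.3750
edge 2: (11,2.5)→(16,12.5)  cross = 11·12.5 − 16·2.5 = 97.5000; (r_i+r_j)·cross = 27·97.5000 = 2632.5000
edge 3: (16,12.5)→(4,38)  cross = 16·38 − 4·12.5 = 558.0000; (r_i+r_j)·cross = 20·558.0000 = 11160.0000
edge 4: (4,38)→(1,35.5)  cross = 4·35.5 − 1·38 = 104.0000; (r_i+r_j)·cross = 5·104.0000 = 520.0000
Σcross = 476.0000 → A = |Σcross|/2 = 238.0000 mm²
Σ(r_i+r_j)·cross = 11380.7500 → first moment M = |Σ|/6 = 1896.7917
R_c = M/A = 1896.7917/238.0000 = 7.9697 mm
θ = 69° = 1.204277 rad
V = θ·R_c·A = 1.204277·7.9697·238.0000 = 2284.263 mm³

Volume = 2284.263 mm³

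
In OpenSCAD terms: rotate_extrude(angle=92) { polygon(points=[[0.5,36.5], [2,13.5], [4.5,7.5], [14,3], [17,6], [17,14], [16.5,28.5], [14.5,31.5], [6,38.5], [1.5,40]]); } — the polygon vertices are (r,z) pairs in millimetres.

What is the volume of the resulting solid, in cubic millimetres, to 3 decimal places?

Volume = 6500.688 mm³

Profile (r,z), 10 vertices: (0.5,36.5) (2,13.5) (4.5,7.5) (14,3) (17,6) (17,14) (16.5,28.5) (14.5,31.5) (6,38.5) (1.5,40)
edge 0: (0.5,36.5)→(2,13.5)  cross = 0.5·13.5 − 2·36.5 = -66.2500; (r_i+r_j)·cross = 2.5·-66.2500 = -165.6250
edge 1: (2,13.5)→(4.5,7.5)  cross = 2·7.5 − 4.5·13.5 = -45.7500; (r_i+r_j)·cross = 6.5·-45.7500 = -297.3750
edge 2: (4.5,7.5)→(14,3)  cross = 4.5·3 − 14·7.5 = -91.5000; (r_i+r_j)·cross = 18.5·-91.5000 = -1692.7500
edge 3: (14,3)→(17,6)  cross = 14·6 − 17·3 = 33.0000; (r_i+r_j)·cross = 31·33.0000 = 1023.0000
edge 4: (17,6)→(17,14)  cross = 17·14 − 17·6 = 136.0000; (r_i+r_j)·cross = 34·136.0000 = 4624.0000
edge 5: (17,14)→(16.5,28.5)  cross = 17·28.5 − 16.5·14 = 253.5000; (r_i+r_j)·cross = 33.5·253.5000 = 8492.2500
edge 6: (16.5,28.5)→(14.5,31.5)  cross = 16.5·31.5 − 14.5·28.5 = 106.5000; (r_i+r_j)·cross = 31·106.5000 = 3301.5000
edge 7: (14.5,31.5)→(6,38.5)  cross = 14.5·38.5 − 6·31.5 = 369.2500; (r_i+r_j)·cross = 20.5·369.2500 = 7569.6250
edge 8: (6,38.5)→(1.5,40)  cross = 6·40 − 1.5·38.5 = 182.2500; (r_i+r_j)·cross = 7.5·182.2500 = 1366.8750
edge 9: (1.5,40)→(0.5,36.5)  cross = 1.5·36.5 − 0.5·40 = 34.7500; (r_i+r_j)·cross = 2·34.7500 = 69.5000
Σcross = 911.7500 → A = |Σcross|/2 = 455.8750 mm²
Σ(r_i+r_j)·cross = 24291.0000 → first moment M = |Σ|/6 = 4048.5000
R_c = M/A = 4048.5000/455.8750 = 8.8807 mm
θ = 92° = 1.605703 rad
V = θ·R_c·A = 1.605703·8.8807·455.8750 = 6500.688 mm³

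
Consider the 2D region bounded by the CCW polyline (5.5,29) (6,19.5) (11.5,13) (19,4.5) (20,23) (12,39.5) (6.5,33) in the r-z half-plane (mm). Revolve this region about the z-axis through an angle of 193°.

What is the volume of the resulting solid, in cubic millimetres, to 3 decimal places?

Profile (r,z), 7 vertices: (5.5,29) (6,19.5) (11.5,13) (19,4.5) (20,23) (12,39.5) (6.5,33)
edge 0: (5.5,29)→(6,19.5)  cross = 5.5·19.5 − 6·29 = -66.7500; (r_i+r_j)·cross = 11.5·-66.7500 = -767.6250
edge 1: (6,19.5)→(11.5,13)  cross = 6·13 − 11.5·19.5 = -146.2500; (r_i+r_j)·cross = 17.5·-146.2500 = -2559.3750
edge 2: (11.5,13)→(19,4.5)  cross = 11.5·4.5 − 19·13 = -195.2500; (r_i+r_j)·cross = 30.5·-195.2500 = -5955.1250
edge 3: (19,4.5)→(20,23)  cross = 19·23 − 20·4.5 = 347.0000; (r_i+r_j)·cross = 39·347.0000 = 13533.0000
edge 4: (20,23)→(12,39.5)  cross = 20·39.5 − 12·23 = 514.0000; (r_i+r_j)·cross = 32·514.0000 = 16448.0000
edge 5: (12,39.5)→(6.5,33)  cross = 12·33 − 6.5·39.5 = 139.2500; (r_i+r_j)·cross = 18.5·139.2500 = 2576.1250
edge 6: (6.5,33)→(5.5,29)  cross = 6.5·29 − 5.5·33 = 7.0000; (r_i+r_j)·cross = 12·7.0000 = 84.0000
Σcross = 599.0000 → A = |Σcross|/2 = 299.5000 mm²
Σ(r_i+r_j)·cross = 23359.0000 → first moment M = |Σ|/6 = 3893.1667
R_c = M/A = 3893.1667/299.5000 = 12.9989 mm
θ = 193° = 3.368485 rad
V = θ·R_c·A = 3.368485·12.9989·299.5000 = 13114.075 mm³

Volume = 13114.075 mm³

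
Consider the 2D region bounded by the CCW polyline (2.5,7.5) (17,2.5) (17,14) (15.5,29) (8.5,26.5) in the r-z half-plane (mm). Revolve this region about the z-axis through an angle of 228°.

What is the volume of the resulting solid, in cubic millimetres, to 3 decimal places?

Profile (r,z), 5 vertices: (2.5,7.5) (17,2.5) (17,14) (15.5,29) (8.5,26.5)
edge 0: (2.5,7.5)→(17,2.5)  cross = 2.5·2.5 − 17·7.5 = -121.2500; (r_i+r_j)·cross = 19.5·-121.2500 = -2364.3750
edge 1: (17,2.5)→(17,14)  cross = 17·14 − 17·2.5 = 195.5000; (r_i+r_j)·cross = 34·195.5000 = 6647.0000
edge 2: (17,14)→(15.5,29)  cross = 17·29 − 15.5·14 = 276.0000; (r_i+r_j)·cross = 32.5·276.0000 = 8970.0000
edge 3: (15.5,29)→(8.5,26.5)  cross = 15.5·26.5 − 8.5·29 = 164.2500; (r_i+r_j)·cross = 24·164.2500 = 3942.0000
edge 4: (8.5,26.5)→(2.5,7.5)  cross = 8.5·7.5 − 2.5·26.5 = -2.5000; (r_i+r_j)·cross = 11·-2.5000 = -27.5000
Σcross = 512.0000 → A = |Σcross|/2 = 256.0000 mm²
Σ(r_i+r_j)·cross = 17167.1250 → first moment M = |Σ|/6 = 2861.1875
R_c = M/A = 2861.1875/256.0000 = 11.1765 mm
θ = 228° = 3.979351 rad
V = θ·R_c·A = 3.979351·11.1765·256.0000 = 11385.668 mm³

Volume = 11385.668 mm³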